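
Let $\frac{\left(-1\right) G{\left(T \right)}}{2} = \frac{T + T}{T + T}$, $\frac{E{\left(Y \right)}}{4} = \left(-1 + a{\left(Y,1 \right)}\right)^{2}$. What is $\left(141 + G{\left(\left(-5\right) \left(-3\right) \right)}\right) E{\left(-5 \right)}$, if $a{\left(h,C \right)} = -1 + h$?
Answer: $27244$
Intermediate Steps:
$E{\left(Y \right)} = 4 \left(-2 + Y\right)^{2}$ ($E{\left(Y \right)} = 4 \left(-1 + \left(-1 + Y\right)\right)^{2} = 4 \left(-2 + Y\right)^{2}$)
$G{\left(T \right)} = -2$ ($G{\left(T \right)} = - 2 \frac{T + T}{T + T} = - 2 \frac{2 T}{2 T} = - 2 \cdot 2 T \frac{1}{2 T} = \left(-2\right) 1 = -2$)
$\left(141 + G{\left(\left(-5\right) \left(-3\right) \right)}\right) E{\left(-5 \right)} = \left(141 - 2\right) 4 \left(-2 - 5\right)^{2} = 139 \cdot 4 \left(-7\right)^{2} = 139 \cdot 4 \cdot 49 = 139 \cdot 196 = 27244$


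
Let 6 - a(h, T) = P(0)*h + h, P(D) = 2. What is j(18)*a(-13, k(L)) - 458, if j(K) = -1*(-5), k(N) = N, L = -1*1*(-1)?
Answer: -233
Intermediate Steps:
L = 1 (L = -1*(-1) = 1)
j(K) = 5
a(h, T) = 6 - 3*h (a(h, T) = 6 - (2*h + h) = 6 - 3*h)
j(18)*a(-13, k(L)) - 458 = 5*(6 - 3*(-13)) - 458 = 5*(6 + 39) - 458 = 5*45 - 458 = 225 - 458 = -233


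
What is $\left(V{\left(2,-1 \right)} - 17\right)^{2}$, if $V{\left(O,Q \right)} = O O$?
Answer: $169$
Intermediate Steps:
$V{\left(O,Q \right)} = O^{2}$
$\left(V{\left(2,-1 \right)} - 17\right)^{2} = \left(2^{2} - 17\right)^{2} = \left(4 - 17\right)^{2} = \left(-13\right)^{2} = 169$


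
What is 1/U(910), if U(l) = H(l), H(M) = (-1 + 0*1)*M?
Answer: -1/910 ≈ -0.0010989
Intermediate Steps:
H(M) = -M (H(M) = (-1 + 0)*M = -M)
U(l) = -l
1/U(910) = 1/(-1*910) = 1/(-910) = -1/910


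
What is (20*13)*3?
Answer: 780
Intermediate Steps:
(20*13)*3 = 260*3 = 780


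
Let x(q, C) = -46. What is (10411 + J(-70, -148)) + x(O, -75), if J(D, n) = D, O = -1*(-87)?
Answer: 10295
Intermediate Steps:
O = 87
(10411 + J(-70, -148)) + x(O, -75) = (10411 - 70) - 46 = 10341 - 46 = 10295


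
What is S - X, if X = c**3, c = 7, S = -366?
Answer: -709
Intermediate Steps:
X = 343 (X = 7**3 = 343)
S - X = -366 - 1*343 = -366 - 343 = -709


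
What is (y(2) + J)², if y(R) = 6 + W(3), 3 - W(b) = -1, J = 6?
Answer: 256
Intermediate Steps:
W(b) = 4 (W(b) = 3 - 1*(-1) = 3 + 1 = 4)
y(R) = 10 (y(R) = 6 + 4 = 10)
(y(2) + J)² = (10 + 6)² = 16² = 256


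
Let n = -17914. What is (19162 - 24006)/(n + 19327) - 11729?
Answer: -16577921/1413 ≈ -11732.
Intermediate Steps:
(19162 - 24006)/(n + 19327) - 11729 = (19162 - 24006)/(-17914 + 19327) - 11729 = -4844/1413 - 11729 = -16577921/1413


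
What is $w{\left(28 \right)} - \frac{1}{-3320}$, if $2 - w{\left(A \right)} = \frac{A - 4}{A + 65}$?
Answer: $\frac{179311}{102920} \approx 1.7422$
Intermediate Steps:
$w{\left(A \right)} = 2 - \frac{-4 + A}{65 + A}$ ($w{\left(A \right)} = 2 - \frac{A - 4}{A + 65} = 2 - \frac{-4 + A}{65 + A}$)
$w{\left(28 \right)} - \frac{1}{-3320} = \frac{134 + 28}{65 + 28} - \frac{1}{-3320} = \frac{1}{93} \cdot 162 - - \frac{1}{3320} = \frac{1}{93} \cdot 162 + \frac{1}{3320} = \frac{54}{31} + \frac{1}{3320} = \frac{179311}{102920}$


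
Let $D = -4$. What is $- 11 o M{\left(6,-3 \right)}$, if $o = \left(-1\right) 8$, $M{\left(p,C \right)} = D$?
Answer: $-352$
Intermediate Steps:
$M{\left(p,C \right)} = -4$
$o = -8$
$- 11 o M{\left(6,-3 \right)} = \left(-11\right) \left(-8\right) \left(-4\right) = 88 \left(-4\right) = -352$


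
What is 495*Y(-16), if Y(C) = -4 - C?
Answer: 5940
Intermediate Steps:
495*Y(-16) = 495*(-4 - 1*(-16)) = 495*(-4 + 16) = 495*12 = 5940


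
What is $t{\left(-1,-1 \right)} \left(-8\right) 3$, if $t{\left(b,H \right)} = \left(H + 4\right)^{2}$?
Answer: $-216$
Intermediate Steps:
$t{\left(b,H \right)} = \left(4 + H\right)^{2}$
$t{\left(-1,-1 \right)} \left(-8\right) 3 = \left(4 - 1\right)^{2} \left(-8\right) 3 = 3^{2} \left(-8\right) 3 = 9 \left(-8\right) 3 = \left(-72\right) 3 = -216$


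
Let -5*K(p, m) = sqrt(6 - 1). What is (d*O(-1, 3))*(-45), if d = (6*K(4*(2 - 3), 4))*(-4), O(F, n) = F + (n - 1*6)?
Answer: 864*sqrt(5) ≈ 1932.0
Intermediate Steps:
K(p, m) = -sqrt(5)/5 (K(p, m) = -sqrt(6 - 1)/5 = -sqrt(5)/5)
O(F, n) = -6 + F + n (O(F, n) = F + (n - 6) = F + (-6 + n) = -6 + F + n)
d = 24*sqrt(5)/5 (d = (6*(-sqrt(5)/5))*(-4) = -6*sqrt(5)/5*(-4) = 24*sqrt(5)/5 ≈ 10.733)
(d*O(-1, 3))*(-45) = ((24*sqrt(5)/5)*(-6 - 1 + 3))*(-45) = ((24*sqrt(5)/5)*(-4))*(-45) = -96*sqrt(5)/5*(-45) = 864*sqrt(5)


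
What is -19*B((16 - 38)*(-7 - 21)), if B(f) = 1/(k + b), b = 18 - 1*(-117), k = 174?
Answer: -19/309 ≈ -0.061489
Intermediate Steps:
b = 135 (b = 18 + 117 = 135)
B(f) = 1/309 (B(f) = 1/(174 + 135) = 1/309)
-19*B((16 - 38)*(-7 - 21)) = -19*1/309 = -19/309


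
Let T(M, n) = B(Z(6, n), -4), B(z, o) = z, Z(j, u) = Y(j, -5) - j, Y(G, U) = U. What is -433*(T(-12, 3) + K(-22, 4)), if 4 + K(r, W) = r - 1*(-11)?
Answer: 11258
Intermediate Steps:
Z(j, u) = -5 - j
K(r, W) = 7 + r (K(r, W) = -4 + (r - 1*(-11)) = -4 + (r + 11) = -4 + (11 + r) = 7 + r)
T(M, n) = -11 (T(M, n) = -5 - 1*6 = -5 - 6 = -11)
-433*(T(-12, 3) + K(-22, 4)) = -433*(-11 + (7 - 22)) = -433*(-11 - 15) = -433*(-26) = 11258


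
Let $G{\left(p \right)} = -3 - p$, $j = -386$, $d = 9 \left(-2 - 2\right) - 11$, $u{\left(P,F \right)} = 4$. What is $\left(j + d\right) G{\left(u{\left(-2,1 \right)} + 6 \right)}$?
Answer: $5629$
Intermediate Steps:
$d = -47$ ($d = 9 \left(-4\right) - 11 = -36 - 11 = -47$)
$\left(j + d\right) G{\left(u{\left(-2,1 \right)} + 6 \right)} = \left(-386 - 47\right) \left(-3 - \left(4 + 6\right)\right) = - 433 \left(-3 - 10\right) = \left(-433\right) \left(-13\right) = 5629$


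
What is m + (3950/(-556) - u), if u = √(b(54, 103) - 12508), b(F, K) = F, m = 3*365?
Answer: 302435/278 - I*√12454 ≈ 1087.9 - 111.6*I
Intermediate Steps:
m = 1095
u = I*√12454 (u = √(54 - 12508) = √(-12454) = I*√12454 ≈ 111.6*I)
m + (3950/(-556) - u) = 1095 + (3950/(-556) - I*√12454) = 1095 + (3950*(-1/556) - I*√12454) = 1095 + (-1975/278 - I*√12454) = 302435/278 - I*√12454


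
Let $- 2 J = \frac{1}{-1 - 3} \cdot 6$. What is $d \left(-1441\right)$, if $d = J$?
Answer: $- \frac{4323}{4} \approx -1080.8$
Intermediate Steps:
$J = \frac{3}{4}$ ($J = - \frac{\frac{1}{-1 - 3} \cdot 6}{2} = - \frac{\frac{1}{-4} \cdot 6}{2} = - \frac{\left(- \frac{1}{4}\right) 6}{2} = \left(- \frac{1}{2}\right) \left(- \frac{3}{2}\right) = \frac{3}{4} \approx 0.75$)
$d = \frac{3}{4} \approx 0.75$
$d \left(-1441\right) = \frac{3}{4} \left(-1441\right) = - \frac{4323}{4}$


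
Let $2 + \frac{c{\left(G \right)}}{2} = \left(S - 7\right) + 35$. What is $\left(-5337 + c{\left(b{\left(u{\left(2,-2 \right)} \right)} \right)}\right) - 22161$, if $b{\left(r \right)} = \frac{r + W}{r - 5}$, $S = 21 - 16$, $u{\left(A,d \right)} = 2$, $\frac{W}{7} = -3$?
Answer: $-27436$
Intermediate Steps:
$W = -21$ ($W = 7 \left(-3\right) = -21$)
$S = 5$ ($S = 21 - 16 = 5$)
$b{\left(r \right)} = \frac{-21 + r}{-5 + r}$ ($b{\left(r \right)} = \frac{r - 21}{r - 5} = \frac{-21 + r}{-5 + r}$)
$c{\left(G \right)} = 62$ ($c{\left(G \right)} = -4 + 2 \left(\left(5 - 7\right) + 35\right) = -4 + 2 \left(-2 + 35\right) = -4 + 2 \cdot 33 = -4 + 66 = 62$)
$\left(-5337 + c{\left(b{\left(u{\left(2,-2 \right)} \right)} \right)}\right) - 22161 = \left(-5337 + 62\right) - 22161 = -5275 - 22161 = -27436$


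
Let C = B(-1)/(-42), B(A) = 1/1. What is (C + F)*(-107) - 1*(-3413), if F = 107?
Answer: -337405/42 ≈ -8033.5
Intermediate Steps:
B(A) = 1
C = -1/42 (C = 1/(-42) = 1*(-1/42) = -1/42 ≈ -0.023810)
(C + F)*(-107) - 1*(-3413) = (-1/42 + 107)*(-107) - 1*(-3413) = (4493/42)*(-107) + 3413 = -480751/42 + 3413 = -337405/42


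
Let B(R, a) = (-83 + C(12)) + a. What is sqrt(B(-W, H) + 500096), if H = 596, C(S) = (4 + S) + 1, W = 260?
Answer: sqrt(500626) ≈ 707.55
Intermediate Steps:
C(S) = 5 + S
B(R, a) = -66 + a (B(R, a) = (-83 + (5 + 12)) + a = (-83 + 17) + a = -66 + a)
sqrt(B(-W, H) + 500096) = sqrt((-66 + 596) + 500096) = sqrt(530 + 500096) = sqrt(500626)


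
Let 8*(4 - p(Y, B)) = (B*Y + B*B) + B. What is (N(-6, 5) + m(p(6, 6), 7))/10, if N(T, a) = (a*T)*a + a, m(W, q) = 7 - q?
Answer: -29/2 ≈ -14.500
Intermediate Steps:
p(Y, B) = 4 - B/8 - B²/8 - B*Y/8 (p(Y, B) = 4 - ((B*Y + B*B) + B)/8 = 4 - ((B*Y + B²) + B)/8 = 4 - ((B² + B*Y) + B)/8 = 4 - (B + B² + B*Y)/8 = 4 + (-B/8 - B²/8 - B*Y/8) = 4 - B/8 - B²/8 - B*Y/8)
N(T, a) = a + T*a² (N(T, a) = (T*a)*a + a = T*a² + a = a + T*a²)
(N(-6, 5) + m(p(6, 6), 7))/10 = (5*(1 - 6*5) + (7 - 1*7))/10 = (5*(1 - 30) + (7 - 7))*(⅒) = (5*(-29) + 0)*(⅒) = (-145 + 0)*(⅒) = -145*⅒ = -29/2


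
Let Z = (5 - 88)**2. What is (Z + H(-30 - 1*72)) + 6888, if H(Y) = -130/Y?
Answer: 702692/51 ≈ 13778.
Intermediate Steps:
Z = 6889 (Z = (-83)**2 = 6889)
(Z + H(-30 - 1*72)) + 6888 = (6889 - 130/(-30 - 1*72)) + 6888 = (6889 - 130/(-30 - 72)) + 6888 = (6889 - 130/(-102)) + 6888 = (6889 - 130*(-1/102)) + 6888 = (6889 + 65/51) + 6888 = 351404/51 + 6888 = 702692/51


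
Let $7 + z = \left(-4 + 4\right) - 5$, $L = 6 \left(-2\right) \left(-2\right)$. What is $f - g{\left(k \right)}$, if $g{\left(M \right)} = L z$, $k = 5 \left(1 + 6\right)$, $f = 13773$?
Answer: $14061$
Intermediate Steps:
$k = 35$ ($k = 5 \cdot 7 = 35$)
$L = 24$ ($L = \left(-12\right) \left(-2\right) = 24$)
$z = -12$ ($z = -7 + \left(\left(-4 + 4\right) - 5\right) = -7 + \left(0 - 5\right) = -7 - 5 = -12$)
$g{\left(M \right)} = -288$ ($g{\left(M \right)} = 24 \left(-12\right) = -288$)
$f - g{\left(k \right)} = 13773 - -288 = 13773 + 288 = 14061$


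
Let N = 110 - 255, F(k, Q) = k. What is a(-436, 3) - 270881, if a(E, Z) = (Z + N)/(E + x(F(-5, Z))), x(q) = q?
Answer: -119458379/441 ≈ -2.7088e+5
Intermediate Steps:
N = -145
a(E, Z) = (-145 + Z)/(-5 + E) (a(E, Z) = (Z - 145)/(E - 5) = (-145 + Z)/(-5 + E))
a(-436, 3) - 270881 = (-145 + 3)/(-5 - 436) - 270881 = -142/(-441) - 270881 = -1/441*(-142) - 270881 = 142/441 - 270881 = -119458379/441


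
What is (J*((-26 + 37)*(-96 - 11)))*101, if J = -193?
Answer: 22943261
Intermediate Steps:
(J*((-26 + 37)*(-96 - 11)))*101 = -193*(-26 + 37)*(-96 - 11)*101 = -2123*(-107)*101 = -193*(-1177)*101 = 227161*101 = 22943261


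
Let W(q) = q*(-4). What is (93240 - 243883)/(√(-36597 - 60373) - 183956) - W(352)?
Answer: 23837150303678/16919953453 + 150643*I*√96970/33839906906 ≈ 1408.8 + 0.0013862*I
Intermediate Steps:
W(q) = -4*q
(93240 - 243883)/(√(-36597 - 60373) - 183956) - W(352) = (93240 - 243883)/(√(-36597 - 60373) - 183956) - (-4)*352 = -150643/(√(-96970) - 183956) - 1*(-1408) = -150643/(I*√96970 - 183956) + 1408 = -150643/(-183956 + I*√96970) + 1408 = 1408 - 150643/(-183956 + I*√96970)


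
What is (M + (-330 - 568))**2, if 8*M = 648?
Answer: 667489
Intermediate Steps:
M = 81 (M = (1/8)*648 = 81)
(M + (-330 - 568))**2 = (81 + (-330 - 568))**2 = (81 - 898)**2 = (-817)**2 = 667489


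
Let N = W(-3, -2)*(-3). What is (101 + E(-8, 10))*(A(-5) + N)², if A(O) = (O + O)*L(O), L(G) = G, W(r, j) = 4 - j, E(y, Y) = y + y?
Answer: 87040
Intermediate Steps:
E(y, Y) = 2*y
N = -18 (N = (4 - 1*(-2))*(-3) = (4 + 2)*(-3) = 6*(-3) = -18)
A(O) = 2*O² (A(O) = (O + O)*O = (2*O)*O = 2*O²)
(101 + E(-8, 10))*(A(-5) + N)² = (101 + 2*(-8))*(2*(-5)² - 18)² = (101 - 16)*(2*25 - 18)² = 85*(50 - 18)² = 85*32² = 85*1024 = 87040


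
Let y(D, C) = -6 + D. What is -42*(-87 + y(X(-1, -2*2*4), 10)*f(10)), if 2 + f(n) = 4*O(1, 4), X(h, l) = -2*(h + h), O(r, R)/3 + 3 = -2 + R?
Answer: 2478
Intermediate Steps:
O(r, R) = -15 + 3*R (O(r, R) = -9 + 3*(-2 + R) = -9 + (-6 + 3*R) = -15 + 3*R)
X(h, l) = -4*h
f(n) = -14 (f(n) = -2 + 4*(-15 + 3*4) = -2 + 4*(-15 + 12) = -2 + 4*(-3) = -2 - 12 = -14)
-42*(-87 + y(X(-1, -2*2*4), 10)*f(10)) = -42*(-87 + (-6 - 4*(-1))*(-14)) = -42*(-87 + (-6 + 4)*(-14)) = -42*(-87 - 2*(-14)) = -42*(-87 + 28) = -42*(-59) = 2478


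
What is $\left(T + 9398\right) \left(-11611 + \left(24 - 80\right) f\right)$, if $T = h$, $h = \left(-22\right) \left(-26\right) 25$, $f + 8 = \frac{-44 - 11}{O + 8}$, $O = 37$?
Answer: $- \frac{2366268998}{9} \approx -2.6292 \cdot 10^{8}$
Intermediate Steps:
$f = - \frac{83}{9}$ ($f = -8 + \frac{-44 - 11}{37 + 8} = -8 - \frac{55}{45} = -8 - \frac{11}{9} = - \frac{83}{9} \approx -9.2222$)
$h = 14300$ ($h = 572 \cdot 25 = 14300$)
$T = 14300$
$\left(T + 9398\right) \left(-11611 + \left(24 - 80\right) f\right) = \left(14300 + 9398\right) \left(-11611 + \left(24 - 80\right) \left(- \frac{83}{9}\right)\right) = 23698 \left(-11611 - - \frac{4648}{9}\right) = 23698 \left(-11611 + \frac{4648}{9}\right) = 23698 \left(- \frac{99851}{9}\right) = - \frac{2366268998}{9}$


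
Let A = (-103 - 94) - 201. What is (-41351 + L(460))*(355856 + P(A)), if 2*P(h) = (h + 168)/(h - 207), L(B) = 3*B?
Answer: -1721095260629/121 ≈ -1.4224e+10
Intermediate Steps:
A = -398 (A = -197 - 201 = -398)
P(h) = (168 + h)/(2*(-207 + h)) (P(h) = ((h + 168)/(h - 207))/2 = ((168 + h)/(-207 + h))/2 = (168 + h)/(2*(-207 + h)))
(-41351 + L(460))*(355856 + P(A)) = (-41351 + 3*460)*(355856 + (168 - 398)/(2*(-207 - 398))) = (-41351 + 1380)*(355856 + (½)*(-230)/(-605)) = -39971*(355856 + (½)*(-1/605)*(-230)) = -39971*(355856 + 23/121) = -39971*43058599/121 = -1721095260629/121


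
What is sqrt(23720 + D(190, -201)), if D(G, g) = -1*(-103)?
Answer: 3*sqrt(2647) ≈ 154.35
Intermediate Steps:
D(G, g) = 103
sqrt(23720 + D(190, -201)) = sqrt(23720 + 103) = sqrt(23823) = 3*sqrt(2647)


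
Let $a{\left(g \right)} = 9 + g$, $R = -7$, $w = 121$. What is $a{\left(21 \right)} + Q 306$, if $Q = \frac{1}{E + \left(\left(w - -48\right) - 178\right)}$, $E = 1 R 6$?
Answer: $24$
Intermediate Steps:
$E = -42$ ($E = 1 \left(-7\right) 6 = \left(-7\right) 6 = -42$)
$Q = - \frac{1}{51}$ ($Q = \frac{1}{-42 + \left(\left(121 - -48\right) - 178\right)} = \frac{1}{-42 + \left(\left(121 + 48\right) - 178\right)} = \frac{1}{-42 + \left(169 - 178\right)} = \frac{1}{-42 - 9} = \frac{1}{-51} = - \frac{1}{51} \approx -0.019608$)
$a{\left(21 \right)} + Q 306 = \left(9 + 21\right) - 6 = 30 - 6 = 24$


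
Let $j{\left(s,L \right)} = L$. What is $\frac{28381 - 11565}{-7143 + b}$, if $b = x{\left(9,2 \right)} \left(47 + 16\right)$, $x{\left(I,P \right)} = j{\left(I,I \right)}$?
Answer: $- \frac{1051}{411} \approx -2.5572$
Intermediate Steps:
$x{\left(I,P \right)} = I$
$b = 567$ ($b = 9 \left(47 + 16\right) = 9 \cdot 63 = 567$)
$\frac{28381 - 11565}{-7143 + b} = \frac{28381 - 11565}{-7143 + 567} = \frac{16816}{-6576} = 16816 \left(- \frac{1}{6576}\right) = - \frac{1051}{411}$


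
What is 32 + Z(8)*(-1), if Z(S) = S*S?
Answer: -32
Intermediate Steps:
Z(S) = S²
32 + Z(8)*(-1) = 32 + 8²*(-1) = 32 + 64*(-1) = 32 - 64 = -32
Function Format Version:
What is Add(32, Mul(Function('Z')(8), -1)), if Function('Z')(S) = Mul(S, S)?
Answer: -32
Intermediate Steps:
Function('Z')(S) = Pow(S, 2)
Add(32, Mul(Function('Z')(8), -1)) = Add(32, Mul(Pow(8, 2), -1)) = Add(32, Mul(64, -1)) = Add(32, -64) = -32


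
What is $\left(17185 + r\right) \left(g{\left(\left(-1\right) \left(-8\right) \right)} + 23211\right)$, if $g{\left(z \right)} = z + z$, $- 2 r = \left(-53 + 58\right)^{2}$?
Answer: $\frac{797731315}{2} \approx 3.9887 \cdot 10^{8}$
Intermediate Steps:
$r = - \frac{25}{2}$ ($r = - \frac{\left(-53 + 58\right)^{2}}{2} = - \frac{5^{2}}{2} = \left(- \frac{1}{2}\right) 25 = - \frac{25}{2} \approx -12.5$)
$g{\left(z \right)} = 2 z$
$\left(17185 + r\right) \left(g{\left(\left(-1\right) \left(-8\right) \right)} + 23211\right) = \left(17185 - \frac{25}{2}\right) \left(2 \left(\left(-1\right) \left(-8\right)\right) + 23211\right) = \frac{34345 \left(2 \cdot 8 + 23211\right)}{2} = \frac{34345 \left(16 + 23211\right)}{2} = \frac{34345}{2} \cdot 23227 = \frac{797731315}{2}$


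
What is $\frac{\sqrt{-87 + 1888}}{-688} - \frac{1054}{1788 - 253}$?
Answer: $- \frac{1054}{1535} - \frac{\sqrt{1801}}{688} \approx -0.74833$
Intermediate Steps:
$\frac{\sqrt{-87 + 1888}}{-688} - \frac{1054}{1788 - 253} = \sqrt{1801} \left(- \frac{1}{688}\right) - \frac{1054}{1535} = - \frac{\sqrt{1801}}{688} - \frac{1054}{1535} = - \frac{1054}{1535} - \frac{\sqrt{1801}}{688}$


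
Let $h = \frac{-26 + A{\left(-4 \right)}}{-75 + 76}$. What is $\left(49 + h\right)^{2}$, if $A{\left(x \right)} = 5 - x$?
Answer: $1024$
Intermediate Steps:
$h = -17$ ($h = \frac{-26 + \left(5 - -4\right)}{-75 + 76} = \frac{-26 + \left(5 + 4\right)}{1} = \left(-26 + 9\right) 1 = \left(-17\right) 1 = -17$)
$\left(49 + h\right)^{2} = \left(49 - 17\right)^{2} = 32^{2} = 1024$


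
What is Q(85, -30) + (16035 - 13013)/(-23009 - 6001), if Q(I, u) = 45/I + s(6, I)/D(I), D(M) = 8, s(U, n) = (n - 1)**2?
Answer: 217592828/246585 ≈ 882.42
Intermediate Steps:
s(U, n) = (-1 + n)**2
Q(I, u) = 45/I + (-1 + I)**2/8
Q(85, -30) + (16035 - 13013)/(-23009 - 6001) = (45/85 + (-1 + 85)**2/8) + (16035 - 13013)/(-23009 - 6001) = (45*(1/85) + (1/8)*84**2) + 3022/(-29010) = (9/17 + (1/8)*7056) + 3022*(-1/29010) = (9/17 + 882) - 1511/14505 = 15003/17 - 1511/14505 = 217592828/246585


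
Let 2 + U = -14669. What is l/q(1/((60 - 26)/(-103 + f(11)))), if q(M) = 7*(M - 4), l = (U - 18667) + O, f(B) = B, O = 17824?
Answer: 131869/399 ≈ 330.50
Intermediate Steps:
U = -14671 (U = -2 - 14669 = -14671)
l = -15514 (l = (-14671 - 18667) + 17824 = -33338 + 17824 = -15514)
q(M) = -28 + 7*M (q(M) = 7*(-4 + M) = -28 + 7*M)
l/q(1/((60 - 26)/(-103 + f(11)))) = -15514/(-28 + 7/(((60 - 26)/(-103 + 11)))) = -15514/(-28 + 7/((34/(-92)))) = -15514/(-28 + 7/((34*(-1/92)))) = -15514/(-28 + 7/(-17/46)) = -15514/(-28 + 7*(-46/17)) = -15514/(-28 - 322/17) = -15514/(-798/17) = -15514*(-17/798) = 131869/399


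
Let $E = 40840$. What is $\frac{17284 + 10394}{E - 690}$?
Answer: $\frac{13839}{20075} \approx 0.68936$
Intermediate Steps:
$\frac{17284 + 10394}{E - 690} = \frac{17284 + 10394}{40840 - 690} = \frac{27678}{40840 + \left(-10017 + 9327\right)} = \frac{27678}{40840 - 690} = \frac{27678}{40150} = 27678 \cdot \frac{1}{40150} = \frac{13839}{20075}$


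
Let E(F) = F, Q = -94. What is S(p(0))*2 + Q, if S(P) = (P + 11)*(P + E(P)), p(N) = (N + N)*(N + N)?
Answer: -94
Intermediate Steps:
p(N) = 4*N**2 (p(N) = (2*N)*(2*N) = 4*N**2)
S(P) = 2*P*(11 + P) (S(P) = (P + 11)*(P + P) = (11 + P)*(2*P) = 2*P*(11 + P))
S(p(0))*2 + Q = (2*(4*0**2)*(11 + 4*0**2))*2 - 94 = (2*(4*0)*(11 + 4*0))*2 - 94 = (2*0*(11 + 0))*2 - 94 = (2*0*11)*2 - 94 = 0*2 - 94 = 0 - 94 = -94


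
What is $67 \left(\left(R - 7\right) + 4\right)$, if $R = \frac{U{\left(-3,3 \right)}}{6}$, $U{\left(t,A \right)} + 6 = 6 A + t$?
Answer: $- \frac{201}{2} \approx -100.5$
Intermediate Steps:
$U{\left(t,A \right)} = -6 + t + 6 A$ ($U{\left(t,A \right)} = -6 + \left(6 A + t\right) = -6 + \left(t + 6 A\right) = -6 + t + 6 A$)
$R = \frac{3}{2}$ ($R = \frac{-6 - 3 + 6 \cdot 3}{6} = \left(-6 - 3 + 18\right) \frac{1}{6} = 9 \cdot \frac{1}{6} = \frac{3}{2} \approx 1.5$)
$67 \left(\left(R - 7\right) + 4\right) = 67 \left(\left(\frac{3}{2} - 7\right) + 4\right) = 67 \left(- \frac{11}{2} + 4\right) = 67 \left(- \frac{3}{2}\right) = - \frac{201}{2}$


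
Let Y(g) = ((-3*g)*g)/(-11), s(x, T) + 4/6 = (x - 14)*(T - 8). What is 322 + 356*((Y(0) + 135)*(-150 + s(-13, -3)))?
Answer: 7033102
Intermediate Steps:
s(x, T) = -⅔ + (-14 + x)*(-8 + T) (s(x, T) = -⅔ + (x - 14)*(T - 8) = -⅔ + (-14 + x)*(-8 + T))
Y(g) = 3*g²/11 (Y(g) = -3*g²*(-1/11) = 3*g²/11)
322 + 356*((Y(0) + 135)*(-150 + s(-13, -3))) = 322 + 356*(((3/11)*0² + 135)*(-150 + (334/3 - 14*(-3) - 8*(-13) - 3*(-13)))) = 322 + 356*(((3/11)*0 + 135)*(-150 + (334/3 + 42 + 104 + 39))) = 322 + 356*((0 + 135)*(-150 + 889/3)) = 322 + 356*(135*(439/3)) = 322 + 356*19755 = 322 + 7032780 = 7033102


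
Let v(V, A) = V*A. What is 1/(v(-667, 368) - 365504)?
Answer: -1/610960 ≈ -1.6368e-6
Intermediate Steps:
v(V, A) = A*V
1/(v(-667, 368) - 365504) = 1/(368*(-667) - 365504) = 1/(-245456 - 365504) = 1/(-610960) = -1/610960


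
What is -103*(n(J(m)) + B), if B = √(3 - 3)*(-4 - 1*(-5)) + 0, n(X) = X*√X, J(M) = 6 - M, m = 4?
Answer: -206*√2 ≈ -291.33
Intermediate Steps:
n(X) = X^(3/2)
B = 0 (B = √0*(-4 + 5) + 0 = 0*1 + 0 = 0 + 0 = 0)
-103*(n(J(m)) + B) = -103*((6 - 1*4)^(3/2) + 0) = -103*((6 - 4)^(3/2) + 0) = -103*(2^(3/2) + 0) = -103*(2*√2 + 0) = -206*√2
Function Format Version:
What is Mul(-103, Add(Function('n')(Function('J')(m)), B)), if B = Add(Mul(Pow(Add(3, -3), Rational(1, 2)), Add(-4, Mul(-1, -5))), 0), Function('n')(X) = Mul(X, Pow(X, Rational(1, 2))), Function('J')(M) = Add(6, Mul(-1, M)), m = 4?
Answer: Mul(-206, Pow(2, Rational(1, 2))) ≈ -291.33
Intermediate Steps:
Function('n')(X) = Pow(X, Rational(3, 2))
B = 0 (B = Add(Mul(Pow(0, Rational(1, 2)), Add(-4, 5)), 0) = Add(Mul(0, 1), 0) = Add(0, 0) = 0)
Mul(-103, Add(Function('n')(Function('J')(m)), B)) = Mul(-103, Add(Pow(Add(6, Mul(-1, 4)), Rational(3, 2)), 0)) = Mul(-103, Add(Pow(Add(6, -4), Rational(3, 2)), 0)) = Mul(-103, Add(Pow(2, Rational(3, 2)), 0)) = Mul(-103, Add(Mul(2, Pow(2, Rational(1, 2))), 0)) = Mul(-103, Mul(2, Pow(2, Rational(1, 2)))) = Mul(-206, Pow(2, Rational(1, 2)))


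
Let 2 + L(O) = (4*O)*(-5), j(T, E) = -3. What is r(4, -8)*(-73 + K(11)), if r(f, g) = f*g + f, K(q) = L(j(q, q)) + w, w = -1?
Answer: 448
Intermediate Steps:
L(O) = -2 - 20*O (L(O) = -2 + (4*O)*(-5) = -2 - 20*O)
K(q) = 57 (K(q) = (-2 - 20*(-3)) - 1 = (-2 + 60) - 1 = 58 - 1 = 57)
r(f, g) = f + f*g
r(4, -8)*(-73 + K(11)) = (4*(1 - 8))*(-73 + 57) = (4*(-7))*(-16) = -28*(-16) = 448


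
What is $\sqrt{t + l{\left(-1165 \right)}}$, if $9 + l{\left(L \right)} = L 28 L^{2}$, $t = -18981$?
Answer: $i \sqrt{44272698490} \approx 2.1041 \cdot 10^{5} i$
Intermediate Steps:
$l{\left(L \right)} = -9 + 28 L^{3}$ ($l{\left(L \right)} = -9 + L 28 L^{2} = -9 + 28 L L^{2} = -9 + 28 L^{3}$)
$\sqrt{t + l{\left(-1165 \right)}} = \sqrt{-18981 + \left(-9 + 28 \left(-1165\right)^{3}\right)} = \sqrt{-18981 + \left(-9 + 28 \left(-1581167125\right)\right)} = \sqrt{-18981 - 44272679509} = \sqrt{-44272698490} = i \sqrt{44272698490}$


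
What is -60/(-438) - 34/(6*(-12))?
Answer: 1601/2628 ≈ 0.60921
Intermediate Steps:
-60/(-438) - 34/(6*(-12)) = -60*(-1/438) - 34/(-72) = 10/73 - 34*(-1/72) = 10/73 + 17/36 = 1601/2628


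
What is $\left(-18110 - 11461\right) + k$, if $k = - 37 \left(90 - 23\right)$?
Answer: $-32050$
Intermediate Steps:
$k = -2479$ ($k = \left(-37\right) 67 = -2479$)
$\left(-18110 - 11461\right) + k = \left(-18110 - 11461\right) - 2479 = -29571 - 2479 = -32050$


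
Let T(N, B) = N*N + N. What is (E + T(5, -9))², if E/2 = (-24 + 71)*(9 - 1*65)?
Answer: 27394756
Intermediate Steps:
T(N, B) = N + N² (T(N, B) = N² + N = N + N²)
E = -5264 (E = 2*((-24 + 71)*(9 - 1*65)) = 2*(47*(9 - 65)) = 2*(47*(-56)) = 2*(-2632) = -5264)
(E + T(5, -9))² = (-5264 + 5*(1 + 5))² = (-5264 + 5*6)² = (-5264 + 30)² = (-5234)² = 27394756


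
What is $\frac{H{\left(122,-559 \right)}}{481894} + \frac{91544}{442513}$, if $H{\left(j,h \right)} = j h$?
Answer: $\frac{6968001381}{106622179811} \approx 0.065352$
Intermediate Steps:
$H{\left(j,h \right)} = h j$
$\frac{H{\left(122,-559 \right)}}{481894} + \frac{91544}{442513} = \frac{\left(-559\right) 122}{481894} + \frac{91544}{442513} = \left(-68198\right) \frac{1}{481894} + 91544 \cdot \frac{1}{442513} = - \frac{34099}{240947} + \frac{91544}{442513} = \frac{6968001381}{106622179811}$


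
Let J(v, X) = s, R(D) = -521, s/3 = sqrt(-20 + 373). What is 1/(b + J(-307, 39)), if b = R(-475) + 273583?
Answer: 273062/74562852667 - 3*sqrt(353)/74562852667 ≈ 3.6614e-6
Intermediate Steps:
s = 3*sqrt(353) (s = 3*sqrt(-20 + 373) = 3*sqrt(353) ≈ 56.365)
J(v, X) = 3*sqrt(353)
b = 273062 (b = -521 + 273583 = 273062)
1/(b + J(-307, 39)) = 1/(273062 + 3*sqrt(353))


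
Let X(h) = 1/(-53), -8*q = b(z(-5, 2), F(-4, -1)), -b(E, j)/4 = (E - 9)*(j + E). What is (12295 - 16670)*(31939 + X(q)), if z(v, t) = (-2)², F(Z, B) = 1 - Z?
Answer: -7405851250/53 ≈ -1.3973e+8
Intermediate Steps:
z(v, t) = 4
b(E, j) = -4*(-9 + E)*(E + j) (b(E, j) = -4*(E - 9)*(j + E) = -4*(-9 + E)*(E + j))
q = -45/2 (q = -(-4*4² + 36*4 + 36*(1 - 1*(-4)) - 4*4*(1 - 1*(-4)))/8 = -(-4*16 + 144 + 36*(1 + 4) - 4*4*(1 + 4))/8 = -(-64 + 144 + 36*5 - 4*4*5)/8 = -(-64 + 144 + 180 - 80)/8 = -⅛*180 = -45/2 ≈ -22.500)
X(h) = -1/53
(12295 - 16670)*(31939 + X(q)) = (12295 - 16670)*(31939 - 1/53) = -4375*1692766/53 = -7405851250/53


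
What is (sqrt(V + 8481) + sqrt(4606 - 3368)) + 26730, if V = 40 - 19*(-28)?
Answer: 26730 + sqrt(1238) + sqrt(9053) ≈ 26860.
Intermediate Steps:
V = 572 (V = 40 + 532 = 572)
(sqrt(V + 8481) + sqrt(4606 - 3368)) + 26730 = (sqrt(572 + 8481) + sqrt(4606 - 3368)) + 26730 = (sqrt(9053) + sqrt(1238)) + 26730 = (sqrt(1238) + sqrt(9053)) + 26730 = 26730 + sqrt(1238) + sqrt(9053)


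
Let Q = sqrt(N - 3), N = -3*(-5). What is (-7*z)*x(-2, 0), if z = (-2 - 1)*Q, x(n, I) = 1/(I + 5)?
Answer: 42*sqrt(3)/5 ≈ 14.549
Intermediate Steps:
N = 15
Q = 2*sqrt(3) (Q = sqrt(15 - 3) = sqrt(12) = 2*sqrt(3) ≈ 3.4641)
x(n, I) = 1/(5 + I)
z = -6*sqrt(3) (z = (-2 - 1)*(2*sqrt(3)) = -6*sqrt(3) ≈ -10.392)
(-7*z)*x(-2, 0) = (-(-42)*sqrt(3))/(5 + 0) = (42*sqrt(3))/5 = (42*sqrt(3))*(1/5) = 42*sqrt(3)/5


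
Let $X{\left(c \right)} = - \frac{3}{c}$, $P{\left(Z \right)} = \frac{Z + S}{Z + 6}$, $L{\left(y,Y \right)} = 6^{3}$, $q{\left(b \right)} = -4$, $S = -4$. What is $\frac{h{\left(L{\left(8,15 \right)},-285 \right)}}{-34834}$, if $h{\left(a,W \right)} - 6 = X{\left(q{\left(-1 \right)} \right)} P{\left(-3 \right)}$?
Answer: $- \frac{17}{139336} \approx -0.00012201$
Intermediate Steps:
$L{\left(y,Y \right)} = 216$
$P{\left(Z \right)} = \frac{-4 + Z}{6 + Z}$ ($P{\left(Z \right)} = \frac{Z - 4}{Z + 6} = \frac{-4 + Z}{6 + Z}$)
$h{\left(a,W \right)} = \frac{17}{4}$ ($h{\left(a,W \right)} = 6 + - \frac{3}{-4} \frac{-4 - 3}{6 - 3} = 6 + \left(-3\right) \left(- \frac{1}{4}\right) \frac{1}{3} \left(-7\right) = 6 + \frac{3 \cdot \frac{1}{3} \left(-7\right)}{4} = 6 + \frac{3}{4} \left(- \frac{7}{3}\right) = 6 - \frac{7}{4} = \frac{17}{4}$)
$\frac{h{\left(L{\left(8,15 \right)},-285 \right)}}{-34834} = \frac{17}{4 \left(-34834\right)} = \frac{17}{4} \left(- \frac{1}{34834}\right) = - \frac{17}{139336}$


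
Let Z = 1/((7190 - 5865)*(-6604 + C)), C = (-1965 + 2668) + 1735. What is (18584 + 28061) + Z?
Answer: 257478067749/5519950 ≈ 46645.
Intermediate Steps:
C = 2438 (C = 703 + 1735 = 2438)
Z = -1/5519950 (Z = 1/((7190 - 5865)*(-6604 + 2438)) = 1/(1325*(-4166)) = 1/(-5519950) = -1/5519950 ≈ -1.8116e-7)
(18584 + 28061) + Z = (18584 + 28061) - 1/5519950 = 46645 - 1/5519950 = 257478067749/5519950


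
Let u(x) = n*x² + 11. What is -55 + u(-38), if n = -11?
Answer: -15928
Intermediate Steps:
u(x) = 11 - 11*x² (u(x) = -11*x² + 11 = 11 - 11*x²)
-55 + u(-38) = -55 + (11 - 11*(-38)²) = -55 + (11 - 11*1444) = -55 + (11 - 15884) = -55 - 15873 = -15928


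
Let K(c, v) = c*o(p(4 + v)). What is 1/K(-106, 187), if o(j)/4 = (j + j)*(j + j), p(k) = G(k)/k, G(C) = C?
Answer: -1/1696 ≈ -0.00058962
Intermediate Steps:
p(k) = 1 (p(k) = k/k = 1)
o(j) = 16*j² (o(j) = 4*((j + j)*(j + j)) = 4*((2*j)*(2*j)) = 4*(4*j²) = 16*j²)
K(c, v) = 16*c (K(c, v) = c*(16*1²) = c*(16*1) = c*16 = 16*c)
1/K(-106, 187) = 1/(16*(-106)) = 1/(-1696) = -1/1696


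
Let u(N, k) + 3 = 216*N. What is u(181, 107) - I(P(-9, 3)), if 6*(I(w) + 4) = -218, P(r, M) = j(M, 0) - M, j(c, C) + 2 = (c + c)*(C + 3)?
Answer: 117400/3 ≈ 39133.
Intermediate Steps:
j(c, C) = -2 + 2*c*(3 + C) (j(c, C) = -2 + (c + c)*(C + 3) = -2 + (2*c)*(3 + C) = -2 + 2*c*(3 + C))
P(r, M) = -2 + 5*M (P(r, M) = (-2 + 6*M + 2*0*M) - M = (-2 + 6*M + 0) - M = (-2 + 6*M) - M = -2 + 5*M)
I(w) = -121/3 (I(w) = -4 + (⅙)*(-218) = -4 - 109/3 = -121/3)
u(N, k) = -3 + 216*N
u(181, 107) - I(P(-9, 3)) = (-3 + 216*181) - 1*(-121/3) = (-3 + 39096) + 121/3 = 39093 + 121/3 = 117400/3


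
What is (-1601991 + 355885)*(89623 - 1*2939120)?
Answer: 3550775308682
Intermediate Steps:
(-1601991 + 355885)*(89623 - 1*2939120) = -1246106*(89623 - 2939120) = -1246106*(-2849497) = 3550775308682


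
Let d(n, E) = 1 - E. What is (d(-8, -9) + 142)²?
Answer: 23104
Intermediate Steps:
(d(-8, -9) + 142)² = ((1 - 1*(-9)) + 142)² = ((1 + 9) + 142)² = (10 + 142)² = 152² = 23104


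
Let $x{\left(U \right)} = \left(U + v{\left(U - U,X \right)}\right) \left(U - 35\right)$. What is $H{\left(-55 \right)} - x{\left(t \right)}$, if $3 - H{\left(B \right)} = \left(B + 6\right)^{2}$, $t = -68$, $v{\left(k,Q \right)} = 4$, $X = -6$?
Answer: $-8990$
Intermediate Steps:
$H{\left(B \right)} = 3 - \left(6 + B\right)^{2}$ ($H{\left(B \right)} = 3 - \left(B + 6\right)^{2} = 3 - \left(6 + B\right)^{2}$)
$x{\left(U \right)} = \left(-35 + U\right) \left(4 + U\right)$ ($x{\left(U \right)} = \left(U + 4\right) \left(U - 35\right) = \left(4 + U\right) \left(-35 + U\right) = \left(-35 + U\right) \left(4 + U\right)$)
$H{\left(-55 \right)} - x{\left(t \right)} = \left(3 - \left(6 - 55\right)^{2}\right) - \left(-140 + \left(-68\right)^{2} - -2108\right) = \left(3 - \left(-49\right)^{2}\right) - \left(-140 + 4624 + 2108\right) = \left(3 - 2401\right) - 6592 = -2398 - 6592 = -8990$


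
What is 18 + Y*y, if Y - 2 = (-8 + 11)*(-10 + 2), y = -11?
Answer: 260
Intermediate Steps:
Y = -22 (Y = 2 + (-8 + 11)*(-10 + 2) = 2 + 3*(-8) = 2 - 24 = -22)
18 + Y*y = 18 - 22*(-11) = 18 + 242 = 260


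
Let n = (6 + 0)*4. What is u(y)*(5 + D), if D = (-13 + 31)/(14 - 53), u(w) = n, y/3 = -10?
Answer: 1416/13 ≈ 108.92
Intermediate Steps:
n = 24 (n = 6*4 = 24)
y = -30 (y = 3*(-10) = -30)
u(w) = 24
D = -6/13 (D = 18/(-39) = 18*(-1/39) = -6/13 ≈ -0.46154)
u(y)*(5 + D) = 24*(5 - 6/13) = 24*(59/13) = 1416/13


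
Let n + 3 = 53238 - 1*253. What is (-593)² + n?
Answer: 404631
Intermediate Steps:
n = 52982 (n = -3 + (53238 - 1*253) = -3 + (53238 - 253) = -3 + 52985 = 52982)
(-593)² + n = (-593)² + 52982 = 351649 + 52982 = 404631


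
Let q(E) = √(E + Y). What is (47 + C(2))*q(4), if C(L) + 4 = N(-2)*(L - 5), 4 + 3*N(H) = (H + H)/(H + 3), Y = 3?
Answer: 51*√7 ≈ 134.93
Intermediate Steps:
N(H) = -4/3 + 2*H/(3*(3 + H)) (N(H) = -4/3 + ((H + H)/(H + 3))/3 = -4/3 + ((2*H)/(3 + H))/3 = -4/3 + (2*H/(3 + H))/3 = -4/3 + 2*H/(3*(3 + H)))
C(L) = 28/3 - 8*L/3 (C(L) = -4 + (2*(-6 - 1*(-2))/(3*(3 - 2)))*(L - 5) = -4 + ((⅔)*(-6 + 2)/1)*(-5 + L) = -4 + ((⅔)*1*(-4))*(-5 + L) = -4 - 8*(-5 + L)/3 = -4 + (40/3 - 8*L/3) = 28/3 - 8*L/3)
q(E) = √(3 + E) (q(E) = √(E + 3) = √(3 + E))
(47 + C(2))*q(4) = (47 + (28/3 - 8/3*2))*√(3 + 4) = (47 + (28/3 - 16/3))*√7 = (47 + 4)*√7 = 51*√7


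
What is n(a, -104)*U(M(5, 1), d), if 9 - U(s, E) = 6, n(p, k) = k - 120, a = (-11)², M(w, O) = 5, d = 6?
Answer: -672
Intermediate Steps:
a = 121
n(p, k) = -120 + k
U(s, E) = 3 (U(s, E) = 9 - 1*6 = 9 - 6 = 3)
n(a, -104)*U(M(5, 1), d) = (-120 - 104)*3 = -224*3 = -672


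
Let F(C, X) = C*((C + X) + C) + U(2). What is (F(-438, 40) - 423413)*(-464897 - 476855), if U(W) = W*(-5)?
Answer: 53920010760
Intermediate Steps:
U(W) = -5*W
F(C, X) = -10 + C*(X + 2*C) (F(C, X) = C*((C + X) + C) - 5*2 = C*(X + 2*C) - 10 = -10 + C*(X + 2*C))
(F(-438, 40) - 423413)*(-464897 - 476855) = ((-10 + 2*(-438)² - 438*40) - 423413)*(-464897 - 476855) = ((-10 + 2*191844 - 17520) - 423413)*(-941752) = ((-10 + 383688 - 17520) - 423413)*(-941752) = (366158 - 423413)*(-941752) = -57255*(-941752) = 53920010760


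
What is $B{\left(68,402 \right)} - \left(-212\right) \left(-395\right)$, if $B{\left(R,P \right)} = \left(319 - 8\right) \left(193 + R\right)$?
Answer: $-2569$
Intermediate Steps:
$B{\left(R,P \right)} = 60023 + 311 R$ ($B{\left(R,P \right)} = 311 \left(193 + R\right) = 60023 + 311 R$)
$B{\left(68,402 \right)} - \left(-212\right) \left(-395\right) = \left(60023 + 311 \cdot 68\right) - \left(-212\right) \left(-395\right) = \left(60023 + 21148\right) - 83740 = 81171 - 83740 = -2569$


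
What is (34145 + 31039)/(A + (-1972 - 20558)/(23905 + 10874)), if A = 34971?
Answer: 107954016/57915899 ≈ 1.8640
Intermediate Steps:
(34145 + 31039)/(A + (-1972 - 20558)/(23905 + 10874)) = (34145 + 31039)/(34971 + (-1972 - 20558)/(23905 + 10874)) = 65184/(34971 - 22530/34779) = 65184/(34971 - 22530*1/34779) = 65184/(34971 - 7510/11593) = 65184/(405411293/11593) = 65184*(11593/405411293) = 107954016/57915899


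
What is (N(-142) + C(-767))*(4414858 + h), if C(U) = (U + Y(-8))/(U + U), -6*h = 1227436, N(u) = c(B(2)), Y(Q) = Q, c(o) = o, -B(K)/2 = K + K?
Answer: -72608475716/2301 ≈ -3.1555e+7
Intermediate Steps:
B(K) = -4*K (B(K) = -2*(K + K) = -4*K)
N(u) = -8 (N(u) = -4*2 = -8)
h = -613718/3 (h = -⅙*1227436 = -613718/3 ≈ -2.0457e+5)
C(U) = (-8 + U)/(2*U) (C(U) = (U - 8)/(U + U) = (-8 + U)/((2*U)) = (-8 + U)*(1/(2*U)) = (-8 + U)/(2*U))
(N(-142) + C(-767))*(4414858 + h) = (-8 + (½)*(-8 - 767)/(-767))*(4414858 - 613718/3) = (-8 + (½)*(-1/767)*(-775))*(12630856/3) = (-8 + 775/1534)*(12630856/3) = -11497/1534*12630856/3 = -72608475716/2301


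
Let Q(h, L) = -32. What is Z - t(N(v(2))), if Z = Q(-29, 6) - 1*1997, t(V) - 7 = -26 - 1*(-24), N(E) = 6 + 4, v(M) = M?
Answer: -2034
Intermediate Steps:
N(E) = 10
t(V) = 5 (t(V) = 7 + (-26 - 1*(-24)) = 7 + (-26 + 24) = 7 - 2 = 5)
Z = -2029 (Z = -32 - 1*1997 = -32 - 1997 = -2029)
Z - t(N(v(2))) = -2029 - 1*5 = -2029 - 5 = -2034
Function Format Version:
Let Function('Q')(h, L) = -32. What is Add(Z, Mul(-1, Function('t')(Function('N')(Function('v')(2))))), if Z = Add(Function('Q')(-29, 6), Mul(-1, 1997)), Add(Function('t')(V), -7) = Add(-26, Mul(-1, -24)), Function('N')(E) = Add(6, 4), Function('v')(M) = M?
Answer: -2034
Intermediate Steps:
Function('N')(E) = 10
Function('t')(V) = 5 (Function('t')(V) = Add(7, Add(-26, Mul(-1, -24))) = Add(7, Add(-26, 24)) = Add(7, -2) = 5)
Z = -2029 (Z = Add(-32, Mul(-1, 1997)) = Add(-32, -1997) = -2029)
Add(Z, Mul(-1, Function('t')(Function('N')(Function('v')(2))))) = Add(-2029, Mul(-1, 5)) = Add(-2029, -5) = -2034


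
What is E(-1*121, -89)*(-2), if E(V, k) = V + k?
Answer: 420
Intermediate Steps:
E(-1*121, -89)*(-2) = (-1*121 - 89)*(-2) = (-121 - 89)*(-2) = -210*(-2) = 420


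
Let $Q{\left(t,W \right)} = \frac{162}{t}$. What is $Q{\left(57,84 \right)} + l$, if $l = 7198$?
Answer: $\frac{136816}{19} \approx 7200.8$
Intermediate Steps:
$Q{\left(57,84 \right)} + l = \frac{162}{57} + 7198 = 162 \cdot \frac{1}{57} + 7198 = \frac{54}{19} + 7198 = \frac{136816}{19}$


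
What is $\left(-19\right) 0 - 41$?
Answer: $-41$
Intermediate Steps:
$\left(-19\right) 0 - 41 = 0 - 41 = -41$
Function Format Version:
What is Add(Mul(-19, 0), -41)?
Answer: -41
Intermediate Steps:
Add(Mul(-19, 0), -41) = Add(0, -41) = -41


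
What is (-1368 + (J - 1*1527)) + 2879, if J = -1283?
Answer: -1299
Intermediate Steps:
(-1368 + (J - 1*1527)) + 2879 = (-1368 + (-1283 - 1*1527)) + 2879 = (-1368 + (-1283 - 1527)) + 2879 = (-1368 - 2810) + 2879 = -4178 + 2879 = -1299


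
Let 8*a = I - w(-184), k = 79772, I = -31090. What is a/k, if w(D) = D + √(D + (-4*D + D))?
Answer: -15453/319088 - √23/159544 ≈ -0.048459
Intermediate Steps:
w(D) = D + √2*√(-D) (w(D) = D + √(D - 3*D) = D + √(-2*D) = D + √2*√(-D))
a = -15453/4 - √23/2 (a = (-31090 - (-184 + √2*√(-1*(-184))))/8 = (-31090 - (-184 + √2*√184))/8 = (-31090 - (-184 + √2*(2*√46)))/8 = (-31090 - (-184 + 4*√23))/8 = (-31090 + (184 - 4*√23))/8 = (-30906 - 4*√23)/8 = -15453/4 - √23/2 ≈ -3865.6)
a/k = (-15453/4 - √23/2)/79772 = (-15453/4 - √23/2)*(1/79772) = -15453/319088 - √23/159544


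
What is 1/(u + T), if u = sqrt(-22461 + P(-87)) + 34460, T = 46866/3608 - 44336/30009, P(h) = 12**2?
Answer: 101026765100107637868/3482610755103219517215601 - 2930732048247696*I*sqrt(22317)/3482610755103219517215601 ≈ 2.9009e-5 - 1.2572e-7*I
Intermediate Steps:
P(h) = 144
T = 623218753/54136236 (T = 46866*(1/3608) - 44336*1/30009 = 23433/1804 - 44336/30009 = 623218753/54136236 ≈ 11.512)
u = 34460 + I*sqrt(22317) (u = sqrt(-22461 + 144) + 34460 = sqrt(-22317) + 34460 = I*sqrt(22317) + 34460 = 34460 + I*sqrt(22317) ≈ 34460.0 + 149.39*I)
1/(u + T) = 1/((34460 + I*sqrt(22317)) + 623218753/54136236) = 1/(1866157911313/54136236 + I*sqrt(22317))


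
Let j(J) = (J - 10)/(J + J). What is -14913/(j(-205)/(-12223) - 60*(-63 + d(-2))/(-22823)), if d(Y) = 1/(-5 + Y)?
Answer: 2387962224102798/26587494443 ≈ 89815.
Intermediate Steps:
j(J) = (-10 + J)/(2*J) (j(J) = (-10 + J)/((2*J)) = (-10 + J)*(1/(2*J)) = (-10 + J)/(2*J))
-14913/(j(-205)/(-12223) - 60*(-63 + d(-2))/(-22823)) = -14913/(((½)*(-10 - 205)/(-205))/(-12223) - 60*(-63 + 1/(-5 - 2))/(-22823)) = -14913/(((½)*(-1/205)*(-215))*(-1/12223) - 60*(-63 + 1/(-7))*(-1/22823)) = -14913/((43/82)*(-1/12223) - 60*(-63 - ⅐)*(-1/22823)) = -14913/(-43/1002286 - 60*(-442/7)*(-1/22823)) = -14913/(-43/1002286 + (26520/7)*(-1/22823)) = -14913/(-43/1002286 - 26520/159761) = -14913/(-26587494443/160126213646) = -14913*(-160126213646/26587494443) = 2387962224102798/26587494443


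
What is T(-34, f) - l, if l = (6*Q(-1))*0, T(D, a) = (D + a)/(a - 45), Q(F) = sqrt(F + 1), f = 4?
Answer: 30/41 ≈ 0.73171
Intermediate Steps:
Q(F) = sqrt(1 + F)
T(D, a) = (D + a)/(-45 + a)
l = 0 (l = (6*sqrt(1 - 1))*0 = (6*sqrt(0))*0 = (6*0)*0 = 0*0 = 0)
T(-34, f) - l = (-34 + 4)/(-45 + 4) - 1*0 = -30/(-41) + 0 = -1/41*(-30) + 0 = 30/41 + 0 = 30/41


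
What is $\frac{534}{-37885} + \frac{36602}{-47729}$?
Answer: $- \frac{1412154056}{1808213165} \approx -0.78097$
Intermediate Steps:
$\frac{534}{-37885} + \frac{36602}{-47729} = 534 \left(- \frac{1}{37885}\right) + 36602 \left(- \frac{1}{47729}\right) = - \frac{534}{37885} - \frac{36602}{47729} = - \frac{1412154056}{1808213165}$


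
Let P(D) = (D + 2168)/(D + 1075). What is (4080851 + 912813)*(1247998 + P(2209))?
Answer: 5116545348432544/821 ≈ 6.2321e+12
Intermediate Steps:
P(D) = (2168 + D)/(1075 + D)
(4080851 + 912813)*(1247998 + P(2209)) = (4080851 + 912813)*(1247998 + (2168 + 2209)/(1075 + 2209)) = 4993664*(1247998 + 4377/3284) = 4993664*(4098429809/3284) = 5116545348432544/821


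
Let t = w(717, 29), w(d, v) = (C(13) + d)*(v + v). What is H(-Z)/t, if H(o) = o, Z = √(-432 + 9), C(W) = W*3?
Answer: -I*√47/14616 ≈ -0.00046905*I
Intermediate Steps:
C(W) = 3*W
w(d, v) = 2*v*(39 + d) (w(d, v) = (3*13 + d)*(v + v) = (39 + d)*(2*v) = 2*v*(39 + d))
Z = 3*I*√47 (Z = √(-423) = 3*I*√47 ≈ 20.567*I)
t = 43848 (t = 2*29*(39 + 717) = 2*29*756 = 43848)
H(-Z)/t = -3*I*√47/43848 = -3*I*√47*(1/43848) = -I*√47/14616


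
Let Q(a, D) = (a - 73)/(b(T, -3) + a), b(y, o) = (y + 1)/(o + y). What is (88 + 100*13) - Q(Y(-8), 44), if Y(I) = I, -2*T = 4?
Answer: 17909/13 ≈ 1377.6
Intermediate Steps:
T = -2 (T = -½*4 = -2)
b(y, o) = (1 + y)/(o + y)
Q(a, D) = (-73 + a)/(⅕ + a) (Q(a, D) = (a - 73)/((1 - 2)/(-3 - 2) + a) = (-73 + a)/(-1/(-5) + a) = (-73 + a)/(-⅕*(-1) + a) = (-73 + a)/(⅕ + a))
(88 + 100*13) - Q(Y(-8), 44) = (88 + 100*13) - 5*(-73 - 8)/(1 + 5*(-8)) = (88 + 1300) - 5*(-81)/(1 - 40) = 1388 - 5*(-81)/(-39) = 1388 - 5*(-1)*(-81)/39 = 1388 - 1*135/13 = 1388 - 135/13 = 17909/13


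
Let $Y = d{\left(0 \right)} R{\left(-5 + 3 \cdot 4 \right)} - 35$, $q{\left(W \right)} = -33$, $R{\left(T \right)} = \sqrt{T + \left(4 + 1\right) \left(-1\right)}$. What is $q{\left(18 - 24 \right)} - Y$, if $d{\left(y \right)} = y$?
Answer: $2$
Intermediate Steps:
$R{\left(T \right)} = \sqrt{-5 + T}$ ($R{\left(T \right)} = \sqrt{T + 5 \left(-1\right)} = \sqrt{T - 5} = \sqrt{-5 + T}$)
$Y = -35$ ($Y = 0 \sqrt{-5 + \left(-5 + 3 \cdot 4\right)} - 35 = 0 \sqrt{-5 + \left(-5 + 12\right)} - 35 = 0 \sqrt{-5 + 7} - 35 = 0 \sqrt{2} - 35 = 0 - 35 = -35$)
$q{\left(18 - 24 \right)} - Y = -33 - -35 = -33 + 35 = 2$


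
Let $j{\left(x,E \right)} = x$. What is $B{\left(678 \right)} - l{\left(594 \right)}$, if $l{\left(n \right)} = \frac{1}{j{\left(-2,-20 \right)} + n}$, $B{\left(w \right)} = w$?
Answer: $\frac{401375}{592} \approx 678.0$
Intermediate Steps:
$l{\left(n \right)} = \frac{1}{-2 + n}$
$B{\left(678 \right)} - l{\left(594 \right)} = 678 - \frac{1}{-2 + 594} = 678 - \frac{1}{592} = \frac{401375}{592}$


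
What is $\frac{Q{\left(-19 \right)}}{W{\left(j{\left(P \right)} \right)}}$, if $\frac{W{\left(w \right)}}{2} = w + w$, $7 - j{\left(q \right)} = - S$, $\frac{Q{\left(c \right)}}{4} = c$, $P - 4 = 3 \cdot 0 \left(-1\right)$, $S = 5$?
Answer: $- \frac{19}{12} \approx -1.5833$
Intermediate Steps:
$P = 4$ ($P = 4 + 3 \cdot 0 \left(-1\right) = 4 + 0 \left(-1\right) = 4 + 0 = 4$)
$Q{\left(c \right)} = 4 c$
$j{\left(q \right)} = 12$ ($j{\left(q \right)} = 7 - \left(-1\right) 5 = 7 - -5 = 7 + 5 = 12$)
$W{\left(w \right)} = 4 w$ ($W{\left(w \right)} = 2 \left(w + w\right) = 2 \cdot 2 w = 4 w$)
$\frac{Q{\left(-19 \right)}}{W{\left(j{\left(P \right)} \right)}} = \frac{4 \left(-19\right)}{4 \cdot 12} = - \frac{76}{48} = \left(-76\right) \frac{1}{48} = - \frac{19}{12}$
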